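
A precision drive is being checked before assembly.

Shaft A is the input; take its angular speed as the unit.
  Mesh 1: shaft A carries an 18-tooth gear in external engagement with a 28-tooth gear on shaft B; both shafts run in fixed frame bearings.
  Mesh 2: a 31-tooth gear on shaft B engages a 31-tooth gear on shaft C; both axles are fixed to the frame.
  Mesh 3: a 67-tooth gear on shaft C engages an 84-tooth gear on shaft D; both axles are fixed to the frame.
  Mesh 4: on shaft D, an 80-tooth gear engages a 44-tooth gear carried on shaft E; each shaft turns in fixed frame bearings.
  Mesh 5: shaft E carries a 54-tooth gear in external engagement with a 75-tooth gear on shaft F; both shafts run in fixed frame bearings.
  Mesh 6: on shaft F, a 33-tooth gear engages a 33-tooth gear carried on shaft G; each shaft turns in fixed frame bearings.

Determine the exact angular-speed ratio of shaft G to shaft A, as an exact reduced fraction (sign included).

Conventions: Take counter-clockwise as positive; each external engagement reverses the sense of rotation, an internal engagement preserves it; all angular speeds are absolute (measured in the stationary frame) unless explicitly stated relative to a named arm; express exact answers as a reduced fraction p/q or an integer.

1809/2695

class = fixed-axis compound train [6 meshes; 6 ratios multiply, 6 sense flips]
mesh 1 [18T→28T]: running ratio 9/14, sense −
mesh 2 [31T→31T]: running ratio 9/14, sense +
mesh 3 [67T→84T]: running ratio 201/392, sense −
mesh 4 [80T→44T]: running ratio 1005/1078, sense +
mesh 5 [54T→75T]: running ratio 1809/2695, sense −
mesh 6 [33T→33T]: running ratio 1809/2695, sense +
ω_out/ω_in = 1809/2695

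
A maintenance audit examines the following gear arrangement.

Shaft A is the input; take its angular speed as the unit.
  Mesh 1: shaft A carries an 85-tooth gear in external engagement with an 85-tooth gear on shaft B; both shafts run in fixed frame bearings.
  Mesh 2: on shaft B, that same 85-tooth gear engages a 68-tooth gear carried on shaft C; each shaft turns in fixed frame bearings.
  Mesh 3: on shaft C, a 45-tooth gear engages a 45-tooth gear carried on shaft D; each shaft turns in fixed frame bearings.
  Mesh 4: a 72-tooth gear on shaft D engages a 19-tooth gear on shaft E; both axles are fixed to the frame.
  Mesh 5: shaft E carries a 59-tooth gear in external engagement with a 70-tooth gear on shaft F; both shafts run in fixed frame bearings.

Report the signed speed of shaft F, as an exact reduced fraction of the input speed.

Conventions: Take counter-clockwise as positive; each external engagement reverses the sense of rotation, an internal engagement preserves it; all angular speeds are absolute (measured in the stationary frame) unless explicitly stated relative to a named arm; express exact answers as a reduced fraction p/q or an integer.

5-mesh fixed-axis compound train (all bearings frame-fixed)
mesh 1 [85T→85T]: |ω|/ω_in = 1×85/85 = 1, sense flips to −
mesh 2 [85T→68T]: |ω|/ω_in = 1×85/68 = 5/4, sense flips to +
mesh 3 [45T→45T]: |ω|/ω_in = (5/4)×45/45 = 5/4, sense flips to −
mesh 4 [72T→19T]: |ω|/ω_in = (5/4)×72/19 = 90/19, sense flips to +
mesh 5 [59T→70T]: |ω|/ω_in = (90/19)×59/70 = 531/133, sense flips to −
signed output speed (× input speed) = -531/133

-531/133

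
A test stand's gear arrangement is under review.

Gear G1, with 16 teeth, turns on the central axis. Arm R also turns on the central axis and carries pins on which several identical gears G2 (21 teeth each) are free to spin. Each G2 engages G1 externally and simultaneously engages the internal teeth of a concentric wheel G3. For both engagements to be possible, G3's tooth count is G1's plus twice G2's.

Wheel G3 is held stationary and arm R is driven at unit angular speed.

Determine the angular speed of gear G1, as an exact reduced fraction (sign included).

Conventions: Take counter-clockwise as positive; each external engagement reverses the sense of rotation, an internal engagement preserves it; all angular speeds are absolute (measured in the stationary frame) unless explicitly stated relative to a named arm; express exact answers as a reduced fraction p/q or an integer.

class = planetary set [G3 = 16+2·21 = 58; Willis about the carrier]
ring teeth: 16 + 2·21 = 58
16(ω_sun−ω_arm) = −58(ω_ring−ω_arm),  ω_ring = 0, ω_arm = 1
ω_sun = 1 − (58/16)(0−1) = 37/8
exact speed ratio = 37/8

37/8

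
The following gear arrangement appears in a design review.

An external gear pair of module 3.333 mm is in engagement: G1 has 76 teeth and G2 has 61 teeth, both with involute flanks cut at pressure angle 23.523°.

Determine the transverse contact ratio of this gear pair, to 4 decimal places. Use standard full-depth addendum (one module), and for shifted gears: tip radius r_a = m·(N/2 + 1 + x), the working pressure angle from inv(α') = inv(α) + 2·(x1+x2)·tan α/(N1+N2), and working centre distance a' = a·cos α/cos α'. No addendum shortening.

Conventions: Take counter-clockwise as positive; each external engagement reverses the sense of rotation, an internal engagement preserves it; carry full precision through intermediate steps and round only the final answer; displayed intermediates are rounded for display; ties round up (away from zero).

class = single-mesh tooth geometry [involute pair 76T × 61T, m = 3.333]
base radii: r_b1 = 116.129044, r_b2 = 93.208838
tip radii: r_a1 = 129.987000, r_a2 = 104.989500
no profile shift: α' = α, a' = a
action lengths: √(r_a1²−r_b1²) = 58.400902, √(r_a2²−r_b2²) = 48.320882
base pitch p_b = π·m·cos α = 9.600793
CR = (58.400902 + 48.320882 − 228.310500·sin 23.52300°)/9.600793 = 1.624776
contact ratio ≈ 1.6248

1.6248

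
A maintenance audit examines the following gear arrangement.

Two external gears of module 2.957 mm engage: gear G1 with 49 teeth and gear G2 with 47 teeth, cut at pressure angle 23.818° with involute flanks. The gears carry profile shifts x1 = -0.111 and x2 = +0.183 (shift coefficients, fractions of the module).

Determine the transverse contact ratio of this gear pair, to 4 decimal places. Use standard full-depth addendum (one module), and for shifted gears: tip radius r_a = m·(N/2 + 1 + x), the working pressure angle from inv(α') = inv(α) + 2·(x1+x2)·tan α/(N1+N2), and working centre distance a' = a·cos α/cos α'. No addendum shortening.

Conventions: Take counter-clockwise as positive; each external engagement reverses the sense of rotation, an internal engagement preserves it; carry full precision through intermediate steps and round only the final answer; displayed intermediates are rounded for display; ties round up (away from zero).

1.5631

single-mesh involute tooth geometry (49T engaging 47T at module 2.957)
base radii: r_b1 = 66.276438, r_b2 = 63.571277
tip radii: r_a1 = 75.075273, r_a2 = 72.987631
inv(α') = inv(23.818°) + 2·(-0.111+0.183)·tan α/(49+47) = 0.02638750  ⇒  α' = 24.01093°
a' = a·cos α / cos α' = 141.9360·cos 23.818°/cos 24.01093° = 142.148094
action lengths: √(r_a1²−r_b1²) = 35.266562, √(r_a2²−r_b2²) = 35.859267
base pitch p_b = π·m·cos α = 8.498513
CR = (35.266562 + 35.859267 − 142.148094·sin 24.01093°)/8.498513 = 1.563123
contact ratio ≈ 1.5631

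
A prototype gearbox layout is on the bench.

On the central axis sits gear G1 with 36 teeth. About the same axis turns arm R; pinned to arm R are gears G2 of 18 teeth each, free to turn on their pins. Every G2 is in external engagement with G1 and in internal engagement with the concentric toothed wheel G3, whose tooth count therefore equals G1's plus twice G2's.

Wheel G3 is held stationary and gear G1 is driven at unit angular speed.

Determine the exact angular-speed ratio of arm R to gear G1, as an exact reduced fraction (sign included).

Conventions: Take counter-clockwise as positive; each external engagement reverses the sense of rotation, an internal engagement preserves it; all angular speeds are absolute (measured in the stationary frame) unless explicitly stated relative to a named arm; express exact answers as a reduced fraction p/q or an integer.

recognized (axles ride arm R): planetary set, 36/18/72 teeth
ring teeth: 36 + 2·18 = 72
36(ω_sun−ω_arm) = −72(ω_ring−ω_arm),  ω_ring = 0, ω_sun = 1
36(1−ω_arm) = −72(0−ω_arm)  ⇒  108·ω_arm = 36  ⇒  ω_arm = 1/3
ω_out/ω_in = 1/3

1/3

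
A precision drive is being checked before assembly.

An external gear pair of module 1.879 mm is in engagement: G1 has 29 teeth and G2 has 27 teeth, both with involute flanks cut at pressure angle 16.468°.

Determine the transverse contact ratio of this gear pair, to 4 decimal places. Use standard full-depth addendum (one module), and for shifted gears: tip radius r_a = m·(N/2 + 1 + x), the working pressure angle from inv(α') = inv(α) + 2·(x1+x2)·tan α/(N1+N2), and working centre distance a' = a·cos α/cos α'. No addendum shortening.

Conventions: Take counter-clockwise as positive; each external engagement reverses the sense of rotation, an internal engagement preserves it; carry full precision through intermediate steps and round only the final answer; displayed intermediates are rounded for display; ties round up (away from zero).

topology: single-mesh involute geometry — m = 1.879, 29T/27T pair
base radii: r_b1 = 26.127841, r_b2 = 24.325921
tip radii: r_a1 = 29.124500, r_a2 = 27.245500
no profile shift: α' = α, a' = a
action lengths: √(r_a1²−r_b1²) = 12.867495, √(r_a2²−r_b2²) = 12.270568
base pitch p_b = π·m·cos α = 5.660899
CR = (12.867495 + 12.270568 − 52.612000·sin 16.46800°)/5.660899 = 1.806007
contact ratio ≈ 1.8060

1.8060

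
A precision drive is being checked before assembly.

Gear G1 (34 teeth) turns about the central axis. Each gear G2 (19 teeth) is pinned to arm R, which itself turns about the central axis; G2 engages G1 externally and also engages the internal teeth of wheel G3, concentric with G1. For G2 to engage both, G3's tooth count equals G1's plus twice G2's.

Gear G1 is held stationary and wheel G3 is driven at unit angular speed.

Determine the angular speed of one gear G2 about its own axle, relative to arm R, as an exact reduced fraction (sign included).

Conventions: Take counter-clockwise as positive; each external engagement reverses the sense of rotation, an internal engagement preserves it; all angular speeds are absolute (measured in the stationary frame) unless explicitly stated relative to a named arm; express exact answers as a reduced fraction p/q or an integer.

1224/1007

class = planetary set [G3 = 34+2·19 = 72; Willis about the carrier]
ring teeth: 34 + 2·19 = 72
34(ω_sun−ω_arm) = −72(ω_ring−ω_arm),  ω_sun = 0, ω_ring = 1
34(0−ω_arm) = −72(1−ω_arm)  ⇒  106·ω_arm = 72  ⇒  ω_arm = 36/53
sun–planet mesh: 34·(0−36/53) = −19·(ω_p−ω_arm)  ⇒  ω_p−ω_arm = 1224/1007
exact speed ratio = 1224/1007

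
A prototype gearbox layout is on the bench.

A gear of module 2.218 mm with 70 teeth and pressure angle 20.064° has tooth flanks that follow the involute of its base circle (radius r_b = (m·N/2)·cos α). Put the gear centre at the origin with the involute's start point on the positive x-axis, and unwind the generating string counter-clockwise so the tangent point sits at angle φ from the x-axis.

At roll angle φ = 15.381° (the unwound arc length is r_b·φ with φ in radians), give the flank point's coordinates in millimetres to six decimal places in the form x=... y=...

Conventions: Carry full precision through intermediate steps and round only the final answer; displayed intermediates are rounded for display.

x=75.498925 y=0.466842

class = single-mesh tooth geometry [base-circle involute, m = 2.218, 70T]
pitch radius r_p = m·N/2 = 2.218·70/2 = 77.630000
base radius r_b = r_p·cos α = 77.630000·cos 20.064° = 72.918635
roll angle φ = 15.381° = 0.26844909 rad
x = r_b·(cos φ + φ·sin φ) = 75.498925
y = r_b·(sin φ − φ·cos φ) = 0.466842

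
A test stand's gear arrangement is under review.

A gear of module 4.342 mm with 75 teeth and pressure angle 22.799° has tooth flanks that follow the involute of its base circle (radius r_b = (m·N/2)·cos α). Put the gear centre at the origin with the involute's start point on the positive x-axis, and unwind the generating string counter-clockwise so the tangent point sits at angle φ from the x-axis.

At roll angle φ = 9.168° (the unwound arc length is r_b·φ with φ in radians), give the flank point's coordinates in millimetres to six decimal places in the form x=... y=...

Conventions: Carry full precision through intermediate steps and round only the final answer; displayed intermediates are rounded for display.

topology: single-mesh involute geometry — m = 4.342, N = 75
pitch radius r_p = m·N/2 = 4.342·75/2 = 162.825000
base radius r_b = r_p·cos α = 162.825000·cos 22.799° = 150.103469
roll angle φ = 9.168° = 0.16001179 rad
x = r_b·(cos φ + φ·sin φ) = 152.012794
y = r_b·(sin φ − φ·cos φ) = 0.204462

x=152.012794 y=0.204462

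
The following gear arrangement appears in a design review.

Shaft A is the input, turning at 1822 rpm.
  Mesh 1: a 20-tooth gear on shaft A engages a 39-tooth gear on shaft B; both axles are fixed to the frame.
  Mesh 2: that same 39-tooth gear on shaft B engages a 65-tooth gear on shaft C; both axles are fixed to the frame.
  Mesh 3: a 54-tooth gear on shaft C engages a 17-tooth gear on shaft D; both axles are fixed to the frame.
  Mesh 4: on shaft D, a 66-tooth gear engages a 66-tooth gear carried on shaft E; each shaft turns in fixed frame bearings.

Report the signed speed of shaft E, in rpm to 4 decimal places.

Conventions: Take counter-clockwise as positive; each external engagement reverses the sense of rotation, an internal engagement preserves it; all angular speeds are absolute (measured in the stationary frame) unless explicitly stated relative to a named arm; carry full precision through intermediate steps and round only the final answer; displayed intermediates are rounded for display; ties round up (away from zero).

4-mesh fixed-axis compound train (all bearings frame-fixed)
mesh 1 [20T→39T]: ω = 1822.0000×20/39 = 934.3590 rpm, sense flips to −
mesh 2 [39T→65T]: ω = 934.3590×39/65 = 560.6154 rpm, sense flips to +
mesh 3 [54T→17T]: ω = 560.6154×54/17 = 1780.7783 rpm, sense flips to −
mesh 4 [66T→66T]: ω = 1780.7783×66/66 = 1780.7783 rpm, sense flips to +
signed output speed = +1780.7783 rpm

+1780.7783 rpm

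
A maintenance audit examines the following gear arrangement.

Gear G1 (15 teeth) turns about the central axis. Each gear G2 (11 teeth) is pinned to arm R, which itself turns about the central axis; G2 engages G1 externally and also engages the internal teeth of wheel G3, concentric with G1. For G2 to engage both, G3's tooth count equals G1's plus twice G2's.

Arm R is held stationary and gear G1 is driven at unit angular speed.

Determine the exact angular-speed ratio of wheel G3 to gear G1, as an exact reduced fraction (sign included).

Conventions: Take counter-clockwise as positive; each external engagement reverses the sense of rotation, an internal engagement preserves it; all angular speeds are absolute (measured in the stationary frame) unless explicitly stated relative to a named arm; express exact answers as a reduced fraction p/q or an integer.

recognized (axles ride arm R): planetary set, 15/11/37 teeth
ring teeth: 15 + 2·11 = 37
15(ω_sun−ω_arm) = −37(ω_ring−ω_arm),  ω_arm = 0, ω_sun = 1
ω_ring = 0 − (15/37)(1−0) = -15/37
ω_out/ω_in = -15/37

-15/37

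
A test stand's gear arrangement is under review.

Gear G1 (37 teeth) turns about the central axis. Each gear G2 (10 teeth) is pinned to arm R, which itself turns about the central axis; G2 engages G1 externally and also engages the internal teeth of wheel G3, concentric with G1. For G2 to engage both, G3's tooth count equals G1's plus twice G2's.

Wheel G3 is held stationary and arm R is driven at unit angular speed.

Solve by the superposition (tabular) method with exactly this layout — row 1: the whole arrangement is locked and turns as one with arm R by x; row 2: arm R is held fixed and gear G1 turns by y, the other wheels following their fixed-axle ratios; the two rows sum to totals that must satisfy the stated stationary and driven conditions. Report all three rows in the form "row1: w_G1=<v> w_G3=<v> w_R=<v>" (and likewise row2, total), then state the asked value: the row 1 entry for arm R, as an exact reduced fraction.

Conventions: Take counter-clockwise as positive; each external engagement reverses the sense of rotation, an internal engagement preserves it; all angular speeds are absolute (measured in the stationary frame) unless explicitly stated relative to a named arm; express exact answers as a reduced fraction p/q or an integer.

topology: planetary set — G1 37T / G2 10T / G3 57T, arm = carrier (Willis)
row 1: whole set turns with the arm by x
row 2: sun turns y, ring = −(37/57)·y, arm 0
boundary: total ω_ring = x − (37/57)·y = 0 and total ω_arm = x = 1  ⇒  y = 57/37, x = 1
row 2 ring = −(37/57)·57/37 = -1
totals (row 1 + row 2): sun 1 + 57/37 = 94/37, ring 1 + (-1) = 0, arm 1 + 0 = 1
asked cell (row1, arm) = 1

row1: w_G1=1 w_G3=1 w_R=1
row2: w_G1=57/37 w_G3=-1 w_R=0
total: w_G1=94/37 w_G3=0 w_R=1
asked value: 1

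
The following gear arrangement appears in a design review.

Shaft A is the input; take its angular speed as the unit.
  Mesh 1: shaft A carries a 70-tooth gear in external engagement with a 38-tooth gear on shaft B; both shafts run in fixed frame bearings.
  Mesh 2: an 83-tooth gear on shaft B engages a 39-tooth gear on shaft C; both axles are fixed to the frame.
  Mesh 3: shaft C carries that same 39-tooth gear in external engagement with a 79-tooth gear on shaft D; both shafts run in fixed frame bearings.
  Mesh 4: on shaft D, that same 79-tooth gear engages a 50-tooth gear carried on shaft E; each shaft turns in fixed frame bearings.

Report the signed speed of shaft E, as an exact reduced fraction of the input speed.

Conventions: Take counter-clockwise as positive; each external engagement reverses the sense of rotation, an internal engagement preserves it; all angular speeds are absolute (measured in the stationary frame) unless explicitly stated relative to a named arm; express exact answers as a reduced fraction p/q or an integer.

581/190

4-mesh fixed-axis compound train (all bearings frame-fixed)
mesh 1 [70T→38T]: |ω|/ω_in = 1×70/38 = 35/19, sense flips to −
mesh 2 [83T→39T]: |ω|/ω_in = (35/19)×83/39 = 2905/741, sense flips to +
mesh 3 [39T→79T]: |ω|/ω_in = (2905/741)×39/79 = 2905/1501, sense flips to −
mesh 4 [79T→50T]: |ω|/ω_in = (2905/1501)×79/50 = 581/190, sense flips to +
signed output speed (× input speed) = 581/190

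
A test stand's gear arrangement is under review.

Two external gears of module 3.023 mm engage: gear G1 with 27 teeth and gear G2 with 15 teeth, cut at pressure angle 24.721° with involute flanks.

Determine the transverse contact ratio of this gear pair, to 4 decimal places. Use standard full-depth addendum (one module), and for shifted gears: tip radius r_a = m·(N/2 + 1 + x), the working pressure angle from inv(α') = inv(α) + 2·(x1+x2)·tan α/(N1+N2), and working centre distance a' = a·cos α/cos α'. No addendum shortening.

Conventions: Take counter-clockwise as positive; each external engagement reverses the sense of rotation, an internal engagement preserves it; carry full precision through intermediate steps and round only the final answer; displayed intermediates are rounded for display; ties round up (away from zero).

1.4153

class = single-mesh tooth geometry [involute pair 27T × 15T, m = 3.023]
base radii: r_b1 = 37.070420, r_b2 = 20.594678
tip radii: r_a1 = 43.833500, r_a2 = 25.695500
no profile shift: α' = α, a' = a
action lengths: √(r_a1²−r_b1²) = 23.391444, √(r_a2²−r_b2²) = 15.366130
base pitch p_b = π·m·cos α = 8.626678
CR = (23.391444 + 15.366130 − 63.483000·sin 24.72100°)/8.626678 = 1.415259
contact ratio ≈ 1.4153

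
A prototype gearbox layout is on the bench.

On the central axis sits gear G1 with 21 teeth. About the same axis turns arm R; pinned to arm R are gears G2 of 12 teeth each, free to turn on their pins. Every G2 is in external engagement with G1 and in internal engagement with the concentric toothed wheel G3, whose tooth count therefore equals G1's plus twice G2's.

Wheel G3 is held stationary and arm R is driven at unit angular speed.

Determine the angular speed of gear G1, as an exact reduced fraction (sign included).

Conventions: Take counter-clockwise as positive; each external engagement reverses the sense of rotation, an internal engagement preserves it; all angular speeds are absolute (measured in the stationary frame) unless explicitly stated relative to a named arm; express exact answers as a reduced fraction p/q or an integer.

planetary set (21T centre, 12T on arm, 45T internal) — Willis relation
ring teeth: 21 + 2·12 = 45
21(ω_sun−ω_arm) = −45(ω_ring−ω_arm),  ω_ring = 0, ω_arm = 1
ω_sun = 1 − (45/21)(0−1) = 22/7
exact speed ratio = 22/7

22/7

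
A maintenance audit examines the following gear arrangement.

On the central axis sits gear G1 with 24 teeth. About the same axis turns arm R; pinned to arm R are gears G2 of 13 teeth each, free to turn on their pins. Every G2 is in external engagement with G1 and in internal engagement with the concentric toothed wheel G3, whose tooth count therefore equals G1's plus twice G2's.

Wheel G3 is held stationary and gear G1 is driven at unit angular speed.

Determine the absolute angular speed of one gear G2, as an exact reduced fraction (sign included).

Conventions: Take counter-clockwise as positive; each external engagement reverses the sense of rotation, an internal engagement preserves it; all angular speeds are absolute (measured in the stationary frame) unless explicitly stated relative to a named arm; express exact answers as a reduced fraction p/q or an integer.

class = planetary set [G3 = 24+2·13 = 50; Willis about the carrier]
ring teeth: 24 + 2·13 = 50
24(ω_sun−ω_arm) = −50(ω_ring−ω_arm),  ω_ring = 0, ω_sun = 1
24(1−ω_arm) = −50(0−ω_arm)  ⇒  74·ω_arm = 24  ⇒  ω_arm = 12/37
sun–planet mesh: 24·(1−12/37) = −13·(ω_p−ω_arm)  ⇒  ω_p−ω_arm = -600/481
ω_p = 12/37 − 600/481 = -12/13
exact speed ratio = -12/13

-12/13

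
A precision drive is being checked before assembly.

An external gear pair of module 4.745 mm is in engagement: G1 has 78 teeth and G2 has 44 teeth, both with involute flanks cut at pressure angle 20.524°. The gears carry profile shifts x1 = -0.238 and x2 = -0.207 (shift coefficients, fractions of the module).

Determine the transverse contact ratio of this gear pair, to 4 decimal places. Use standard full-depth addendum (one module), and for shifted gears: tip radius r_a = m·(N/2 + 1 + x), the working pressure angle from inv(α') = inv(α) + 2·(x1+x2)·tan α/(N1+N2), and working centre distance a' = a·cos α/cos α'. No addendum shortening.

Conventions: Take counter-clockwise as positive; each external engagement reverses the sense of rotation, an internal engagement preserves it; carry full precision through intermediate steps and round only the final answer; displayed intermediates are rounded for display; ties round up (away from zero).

1.8418

single-mesh involute tooth geometry (78T engaging 44T at module 4.745)
base radii: r_b1 = 173.308710, r_b2 = 97.763888
tip radii: r_a1 = 188.670690, r_a2 = 108.152785
inv(α') = inv(20.524°) + 2·(-0.238-0.207)·tan α/(78+44) = 0.01341981  ⇒  α' = 19.33420°
a' = a·cos α / cos α' = 289.4450·cos 20.524°/cos 19.33420° = 287.273832
action lengths: √(r_a1²−r_b1²) = 74.570237, √(r_a2²−r_b2²) = 46.251996
base pitch p_b = π·m·cos α = 13.960651
CR = (74.570237 + 46.251996 − 287.273832·sin 19.33420°)/13.960651 = 1.841769
contact ratio ≈ 1.8418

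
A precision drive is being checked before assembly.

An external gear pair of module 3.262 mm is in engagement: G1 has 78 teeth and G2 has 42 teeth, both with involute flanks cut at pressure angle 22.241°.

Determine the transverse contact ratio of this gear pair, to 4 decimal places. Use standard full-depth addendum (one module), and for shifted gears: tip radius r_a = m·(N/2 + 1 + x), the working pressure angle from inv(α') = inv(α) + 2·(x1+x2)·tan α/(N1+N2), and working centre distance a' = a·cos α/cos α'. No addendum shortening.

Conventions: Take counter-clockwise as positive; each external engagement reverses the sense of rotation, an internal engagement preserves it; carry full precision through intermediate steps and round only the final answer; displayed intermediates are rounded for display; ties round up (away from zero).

single-mesh involute tooth geometry (78T engaging 42T at module 3.262)
base radii: r_b1 = 117.752977, r_b2 = 63.405449
tip radii: r_a1 = 130.480000, r_a2 = 71.764000
no profile shift: α' = α, a' = a
action lengths: √(r_a1²−r_b1²) = 56.207355, √(r_a2²−r_b2²) = 33.612806
base pitch p_b = π·m·cos α = 9.485433
CR = (56.207355 + 33.612806 − 195.720000·sin 22.24100°)/9.485433 = 1.659335
contact ratio ≈ 1.6593

1.6593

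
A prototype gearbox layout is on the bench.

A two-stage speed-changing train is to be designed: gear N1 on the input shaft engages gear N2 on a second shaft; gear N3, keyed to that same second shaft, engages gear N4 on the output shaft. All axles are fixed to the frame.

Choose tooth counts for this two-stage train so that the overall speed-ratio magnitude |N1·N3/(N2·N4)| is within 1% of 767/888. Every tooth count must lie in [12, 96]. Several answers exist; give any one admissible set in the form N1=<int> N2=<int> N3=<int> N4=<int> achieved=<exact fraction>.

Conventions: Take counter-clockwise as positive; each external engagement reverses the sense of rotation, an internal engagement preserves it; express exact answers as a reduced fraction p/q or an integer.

N1=13 N2=12 N3=59 N4=74 achieved=767/888

class = fixed-axis compound train [2-stage, 767/888 wanted]
target = 767/888 in lowest terms: an exact hit needs N1·N3 = k·767 and N2·N4 = k·888 for one integer k, every count in [12, 96]; additionally prefer no 1:1 stage (N1 ≠ N2, N3 ≠ N4)
k = 1: N1·N3 = 767 = 13·59, N2·N4 = 888 = 12·74
achieved = 13·59/(12·74) = 767/888; |achieved − target| = 0 ≤ 767/88800 ✓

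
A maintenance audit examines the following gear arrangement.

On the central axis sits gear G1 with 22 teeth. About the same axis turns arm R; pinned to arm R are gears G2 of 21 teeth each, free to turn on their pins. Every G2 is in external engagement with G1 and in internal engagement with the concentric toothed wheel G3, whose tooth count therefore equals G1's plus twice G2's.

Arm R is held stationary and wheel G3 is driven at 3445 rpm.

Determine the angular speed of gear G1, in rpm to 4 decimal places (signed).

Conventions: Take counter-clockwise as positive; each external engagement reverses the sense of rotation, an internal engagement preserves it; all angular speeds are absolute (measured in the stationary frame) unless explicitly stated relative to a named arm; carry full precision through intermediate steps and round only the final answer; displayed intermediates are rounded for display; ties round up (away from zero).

-10021.8182 rpm

topology: planetary set — G1 22T / G2 21T / G3 64T, arm = carrier (Willis)
normalise by the input: solve with ω_ring = 1, then scale by 3445 rpm
ring teeth: 22 + 2·21 = 64
22(ω_sun−ω_arm) = −64(ω_ring−ω_arm),  ω_arm = 0, ω_ring = 1
ω_sun = 0 − (64/22)(1−0) = -32/11
scale: ω_sun = -32/11 × 3445 rpm = -10021.8182 rpm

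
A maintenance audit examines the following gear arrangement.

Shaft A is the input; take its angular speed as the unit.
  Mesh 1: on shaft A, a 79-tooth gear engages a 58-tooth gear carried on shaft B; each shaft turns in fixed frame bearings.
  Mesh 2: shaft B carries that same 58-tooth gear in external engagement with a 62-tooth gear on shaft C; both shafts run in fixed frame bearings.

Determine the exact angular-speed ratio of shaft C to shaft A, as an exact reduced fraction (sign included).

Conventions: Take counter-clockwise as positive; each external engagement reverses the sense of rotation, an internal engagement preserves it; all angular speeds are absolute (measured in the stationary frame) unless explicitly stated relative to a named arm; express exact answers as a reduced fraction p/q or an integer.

79/62

class = fixed-axis compound train [2 meshes; 2 ratios multiply, 2 sense flips]
mesh 1 [79T→58T]: running ratio 79/58, sense −
mesh 2 [58T→62T]: running ratio 79/62, sense +
ω_out/ω_in = 79/62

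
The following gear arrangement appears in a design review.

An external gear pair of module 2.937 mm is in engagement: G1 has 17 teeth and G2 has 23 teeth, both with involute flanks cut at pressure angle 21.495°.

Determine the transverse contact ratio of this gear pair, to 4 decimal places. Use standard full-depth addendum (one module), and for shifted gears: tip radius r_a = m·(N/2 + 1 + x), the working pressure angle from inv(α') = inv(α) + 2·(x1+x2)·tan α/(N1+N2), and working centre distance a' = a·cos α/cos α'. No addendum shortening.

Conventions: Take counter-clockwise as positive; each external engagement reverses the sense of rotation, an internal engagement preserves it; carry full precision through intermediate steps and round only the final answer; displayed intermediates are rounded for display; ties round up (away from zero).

single-mesh involute tooth geometry (17T engaging 23T at module 2.937)
base radii: r_b1 = 23.228208, r_b2 = 31.426399
tip radii: r_a1 = 27.901500, r_a2 = 36.712500
no profile shift: α' = α, a' = a
action lengths: √(r_a1²−r_b1²) = 15.457816, √(r_a2²−r_b2²) = 18.978649
base pitch p_b = π·m·cos α = 8.585126
CR = (15.457816 + 18.978649 − 58.740000·sin 21.49500°)/8.585126 = 1.504108
contact ratio ≈ 1.5041

1.5041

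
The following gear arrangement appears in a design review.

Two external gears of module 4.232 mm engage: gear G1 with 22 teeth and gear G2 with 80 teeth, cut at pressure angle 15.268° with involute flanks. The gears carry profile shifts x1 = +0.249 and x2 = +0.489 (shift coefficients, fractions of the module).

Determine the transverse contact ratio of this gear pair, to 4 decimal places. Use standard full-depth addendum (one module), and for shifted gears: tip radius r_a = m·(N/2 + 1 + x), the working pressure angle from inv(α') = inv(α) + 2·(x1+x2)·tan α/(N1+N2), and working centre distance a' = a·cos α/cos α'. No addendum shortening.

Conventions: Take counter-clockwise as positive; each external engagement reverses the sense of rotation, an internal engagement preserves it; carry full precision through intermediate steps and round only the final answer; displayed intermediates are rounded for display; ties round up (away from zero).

1.8275

topology: single-mesh involute geometry — m = 4.232, 22T/80T pair
base radii: r_b1 = 44.908931, r_b2 = 163.305202
tip radii: r_a1 = 51.837768, r_a2 = 175.581448
inv(α') = inv(15.268°) + 2·(+0.249+0.489)·tan α/(22+80) = 0.01044198  ⇒  α' = 17.82537°
a' = a·cos α / cos α' = 215.8320·cos 15.268°/cos 17.82537° = 218.713715
action lengths: √(r_a1²−r_b1²) = 25.890967, √(r_a2²−r_b2²) = 64.500046
base pitch p_b = π·m·cos α = 12.825961
CR = (25.890967 + 64.500046 − 218.713715·sin 17.82537°)/12.825961 = 1.827470
contact ratio ≈ 1.8275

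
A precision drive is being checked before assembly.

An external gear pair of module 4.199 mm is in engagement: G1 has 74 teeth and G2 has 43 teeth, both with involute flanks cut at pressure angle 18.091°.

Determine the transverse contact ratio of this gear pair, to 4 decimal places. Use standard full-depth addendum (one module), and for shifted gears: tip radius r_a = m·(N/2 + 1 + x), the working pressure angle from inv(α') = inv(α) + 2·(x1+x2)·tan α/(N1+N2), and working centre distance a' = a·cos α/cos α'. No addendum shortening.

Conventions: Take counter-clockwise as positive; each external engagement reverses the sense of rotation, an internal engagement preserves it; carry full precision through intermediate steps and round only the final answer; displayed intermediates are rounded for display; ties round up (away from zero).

class = single-mesh tooth geometry [involute pair 74T × 43T, m = 4.199]
base radii: r_b1 = 147.682556, r_b2 = 85.815539
tip radii: r_a1 = 159.562000, r_a2 = 94.477500
no profile shift: α' = α, a' = a
action lengths: √(r_a1²−r_b1²) = 60.414358, √(r_a2²−r_b2²) = 39.518240
base pitch p_b = π·m·cos α = 12.539417
CR = (60.414358 + 39.518240 − 245.641500·sin 18.09100°)/12.539417 = 1.886391
contact ratio ≈ 1.8864

1.8864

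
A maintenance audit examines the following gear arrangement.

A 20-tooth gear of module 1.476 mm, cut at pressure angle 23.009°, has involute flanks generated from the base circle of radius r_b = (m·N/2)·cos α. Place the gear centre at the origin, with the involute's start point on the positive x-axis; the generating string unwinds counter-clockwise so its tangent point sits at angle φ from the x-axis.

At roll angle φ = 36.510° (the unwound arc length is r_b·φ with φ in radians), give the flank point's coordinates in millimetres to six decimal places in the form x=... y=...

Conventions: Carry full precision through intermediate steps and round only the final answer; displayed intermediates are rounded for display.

x=16.070242 y=1.124843

class = single-mesh tooth geometry [base-circle involute, m = 1.476, 20T]
pitch radius r_p = m·N/2 = 1.476·20/2 = 14.760000
base radius r_b = r_p·cos α = 14.760000·cos 23.009° = 13.585746
roll angle φ = 36.510° = 0.63721971 rad
x = r_b·(cos φ + φ·sin φ) = 16.070242
y = r_b·(sin φ − φ·cos φ) = 1.124843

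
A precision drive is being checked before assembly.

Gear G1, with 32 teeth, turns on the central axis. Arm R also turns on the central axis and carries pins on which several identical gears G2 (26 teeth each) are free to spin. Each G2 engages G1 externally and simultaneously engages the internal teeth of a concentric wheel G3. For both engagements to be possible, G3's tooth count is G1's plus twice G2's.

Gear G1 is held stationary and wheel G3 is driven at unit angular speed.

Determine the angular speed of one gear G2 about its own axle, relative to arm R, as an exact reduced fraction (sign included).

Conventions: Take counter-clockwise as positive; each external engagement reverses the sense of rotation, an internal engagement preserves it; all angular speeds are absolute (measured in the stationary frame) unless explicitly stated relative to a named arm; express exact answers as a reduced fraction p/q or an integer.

336/377

class = planetary set [G3 = 32+2·26 = 84; Willis about the carrier]
ring teeth: 32 + 2·26 = 84
32(ω_sun−ω_arm) = −84(ω_ring−ω_arm),  ω_sun = 0, ω_ring = 1
32(0−ω_arm) = −84(1−ω_arm)  ⇒  116·ω_arm = 84  ⇒  ω_arm = 21/29
sun–planet mesh: 32·(0−21/29) = −26·(ω_p−ω_arm)  ⇒  ω_p−ω_arm = 336/377
exact speed ratio = 336/377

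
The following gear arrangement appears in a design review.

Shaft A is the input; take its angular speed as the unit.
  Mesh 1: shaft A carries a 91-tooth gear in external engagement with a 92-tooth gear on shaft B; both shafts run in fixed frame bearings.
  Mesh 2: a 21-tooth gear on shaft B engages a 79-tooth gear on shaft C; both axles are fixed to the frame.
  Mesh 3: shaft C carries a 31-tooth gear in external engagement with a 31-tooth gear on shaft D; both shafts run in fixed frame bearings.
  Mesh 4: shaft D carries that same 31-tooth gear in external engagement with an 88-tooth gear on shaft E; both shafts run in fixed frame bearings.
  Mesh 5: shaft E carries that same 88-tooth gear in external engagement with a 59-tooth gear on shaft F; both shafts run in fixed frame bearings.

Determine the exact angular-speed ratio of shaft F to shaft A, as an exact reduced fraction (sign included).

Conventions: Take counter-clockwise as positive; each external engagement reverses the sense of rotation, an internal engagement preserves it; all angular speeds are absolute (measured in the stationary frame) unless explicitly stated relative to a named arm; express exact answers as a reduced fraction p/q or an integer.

-59241/428812

class = fixed-axis compound train [5 meshes; 5 ratios multiply, 5 sense flips]
mesh 1 [91T→92T]: running ratio 91/92, sense −
mesh 2 [21T→79T]: running ratio 1911/7268, sense +
mesh 3 [31T→31T]: running ratio 1911/7268, sense −
mesh 4 [31T→88T]: running ratio 59241/639584, sense +
mesh 5 [88T→59T]: running ratio 59241/428812, sense −
ω_out/ω_in = -59241/428812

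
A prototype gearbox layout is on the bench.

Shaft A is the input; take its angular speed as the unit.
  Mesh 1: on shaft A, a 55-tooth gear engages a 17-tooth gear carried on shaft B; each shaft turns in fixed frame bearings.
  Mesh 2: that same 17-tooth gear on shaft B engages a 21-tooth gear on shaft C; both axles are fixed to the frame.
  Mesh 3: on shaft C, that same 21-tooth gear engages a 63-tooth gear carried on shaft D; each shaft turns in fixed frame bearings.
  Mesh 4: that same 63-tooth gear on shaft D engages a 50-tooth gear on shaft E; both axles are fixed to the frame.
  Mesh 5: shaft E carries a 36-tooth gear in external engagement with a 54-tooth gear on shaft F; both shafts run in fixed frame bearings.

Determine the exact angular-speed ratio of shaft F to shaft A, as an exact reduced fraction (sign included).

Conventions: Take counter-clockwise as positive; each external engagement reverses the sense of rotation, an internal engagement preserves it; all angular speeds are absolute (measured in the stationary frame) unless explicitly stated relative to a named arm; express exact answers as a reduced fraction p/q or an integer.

-11/15

class = fixed-axis compound train [5 meshes; 5 ratios multiply, 5 sense flips]
mesh 1 [55T→17T]: running ratio 55/17, sense −
mesh 2 [17T→21T]: running ratio 55/21, sense +
mesh 3 [21T→63T]: running ratio 55/63, sense −
mesh 4 [63T→50T]: running ratio 11/10, sense +
mesh 5 [36T→54T]: running ratio 11/15, sense −
ω_out/ω_in = -11/15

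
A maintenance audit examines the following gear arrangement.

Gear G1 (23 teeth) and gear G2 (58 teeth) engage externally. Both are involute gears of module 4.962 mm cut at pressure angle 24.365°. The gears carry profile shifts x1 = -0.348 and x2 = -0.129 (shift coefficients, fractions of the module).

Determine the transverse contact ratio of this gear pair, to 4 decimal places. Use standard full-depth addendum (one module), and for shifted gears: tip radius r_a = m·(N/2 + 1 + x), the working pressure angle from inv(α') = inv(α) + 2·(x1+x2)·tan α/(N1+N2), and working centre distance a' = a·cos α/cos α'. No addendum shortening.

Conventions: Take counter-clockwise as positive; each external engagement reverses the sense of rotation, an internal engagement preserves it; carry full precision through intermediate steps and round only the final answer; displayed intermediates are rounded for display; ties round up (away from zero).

topology: single-mesh involute geometry — m = 4.962, 23T/58T pair
base radii: r_b1 = 51.980732, r_b2 = 131.081846
tip radii: r_a1 = 60.298224, r_a2 = 148.219902
inv(α') = inv(24.365°) + 2·(-0.348-0.129)·tan α/(23+58) = 0.02230032  ⇒  α' = 22.75909°
a' = a·cos α / cos α' = 200.9610·cos 24.365°/cos 22.75909° = 198.519381
action lengths: √(r_a1²−r_b1²) = 30.559439, √(r_a2²−r_b2²) = 69.185902
base pitch p_b = π·m·cos α = 14.200199
CR = (30.559439 + 69.185902 − 198.519381·sin 22.75909°)/14.200199 = 1.615939
contact ratio ≈ 1.6159

1.6159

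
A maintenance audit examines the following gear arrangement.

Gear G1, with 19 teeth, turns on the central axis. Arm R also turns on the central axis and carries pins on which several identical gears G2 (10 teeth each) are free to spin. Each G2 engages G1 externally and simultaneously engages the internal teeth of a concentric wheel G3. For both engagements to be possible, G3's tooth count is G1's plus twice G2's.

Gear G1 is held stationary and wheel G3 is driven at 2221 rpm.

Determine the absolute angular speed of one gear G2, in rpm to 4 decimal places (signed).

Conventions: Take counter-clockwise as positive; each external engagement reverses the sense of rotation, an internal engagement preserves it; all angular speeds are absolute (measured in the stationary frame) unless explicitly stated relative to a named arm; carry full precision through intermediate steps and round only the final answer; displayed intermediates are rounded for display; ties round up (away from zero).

+4330.9500 rpm

class = planetary set [G3 = 19+2·10 = 39; Willis about the carrier]
normalise by the input: solve with ω_ring = 1, then scale by 2221 rpm
ring teeth: 19 + 2·10 = 39
19(ω_sun−ω_arm) = −39(ω_ring−ω_arm),  ω_sun = 0, ω_ring = 1
19(0−ω_arm) = −39(1−ω_arm)  ⇒  58·ω_arm = 39  ⇒  ω_arm = 39/58
sun–planet mesh: 19·(0−39/58) = −10·(ω_p−ω_arm)  ⇒  ω_p−ω_arm = 741/580
ω_p = 39/58 + 741/580 = 39/20
scale: ω_p = 39/20 × 2221 rpm = +4330.9500 rpm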